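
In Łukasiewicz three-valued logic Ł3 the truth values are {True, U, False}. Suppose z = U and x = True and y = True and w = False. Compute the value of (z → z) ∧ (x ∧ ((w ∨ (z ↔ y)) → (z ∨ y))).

True

z → z = U → U = True
z ↔ y = U ↔ True = U
w ∨ (z ↔ y) = False ∨ U = U
z ∨ y = U ∨ True = True
(w ∨ (z ↔ y)) → (z ∨ y) = U → True = True
x ∧ ((w ∨ (z ↔ y)) → (z ∨ y)) = True ∧ True = True
(z → z) ∧ (x ∧ ((w ∨ (z ↔ y)) → (z ∨ y))) = True ∧ True = True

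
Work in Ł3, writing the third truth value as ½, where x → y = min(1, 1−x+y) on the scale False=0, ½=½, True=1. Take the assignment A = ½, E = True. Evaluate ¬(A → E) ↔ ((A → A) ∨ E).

A → E = ½ → True = True  [min(1, 1−½+1)]
¬(A → E) = ¬True = False
A → A = ½ → ½ = True
(A → A) ∨ E = True ∨ True = True
¬(A → E) ↔ ((A → A) ∨ E) = False ↔ True = False

False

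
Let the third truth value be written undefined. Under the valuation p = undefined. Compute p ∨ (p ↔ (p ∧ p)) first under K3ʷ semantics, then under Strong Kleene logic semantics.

undefined; undefined

In K3ʷ: p ∧ p = undefined ∧ undefined = undefined
p ↔ (p ∧ p) = undefined ↔ undefined = undefined
p ∨ (p ↔ (p ∧ p)) = undefined ∨ undefined = undefined
In Strong Kleene logic: p ∧ p = undefined ∧ undefined = undefined
p ↔ (p ∧ p) = undefined ↔ undefined = undefined
p ∨ (p ↔ (p ∧ p)) = undefined ∨ undefined = undefined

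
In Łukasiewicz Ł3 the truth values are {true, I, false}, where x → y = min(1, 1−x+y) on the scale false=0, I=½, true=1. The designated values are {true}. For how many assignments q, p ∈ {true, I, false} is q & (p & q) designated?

Designated under: (q=true, p=true).

1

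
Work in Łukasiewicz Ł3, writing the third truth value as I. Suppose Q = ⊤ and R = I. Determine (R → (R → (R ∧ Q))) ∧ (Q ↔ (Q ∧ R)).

R ∧ Q = I ∧ ⊤ = I
R → (R ∧ Q) = I → I = ⊤  [min(1, 1−½+½)]
R → (R → (R ∧ Q)) = I → ⊤ = ⊤
Q ∧ R = ⊤ ∧ I = I
Q ↔ (Q ∧ R) = ⊤ ↔ I = I
(R → (R → (R ∧ Q))) ∧ (Q ↔ (Q ∧ R)) = ⊤ ∧ I = I

I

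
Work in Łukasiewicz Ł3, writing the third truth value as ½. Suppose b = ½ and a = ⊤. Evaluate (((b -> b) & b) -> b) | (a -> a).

b -> b = ½ -> ½ = ⊤
(b -> b) & b = ⊤ & ½ = ½
((b -> b) & b) -> b = ½ -> ½ = ⊤
a -> a = ⊤ -> ⊤ = ⊤
(((b -> b) & b) -> b) | (a -> a) = ⊤ | ⊤ = ⊤

⊤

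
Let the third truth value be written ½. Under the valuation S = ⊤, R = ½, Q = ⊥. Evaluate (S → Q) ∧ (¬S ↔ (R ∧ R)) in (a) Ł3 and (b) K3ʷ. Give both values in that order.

⊥; ½

In Ł3: S → Q = ⊤ → ⊥ = ⊥
¬S = ¬⊤ = ⊥
R ∧ R = ½ ∧ ½ = ½
¬S ↔ (R ∧ R) = ⊥ ↔ ½ = ½  [1 − |0−½|]
(S → Q) ∧ (¬S ↔ (R ∧ R)) = ⊥ ∧ ½ = ⊥
In K3ʷ: S → Q = ⊤ → ⊥ = ⊥
¬S = ¬⊤ = ⊥
R ∧ R = ½ ∧ ½ = ½
¬S ↔ (R ∧ R) = ⊥ ↔ ½ = ½
(S → Q) ∧ (¬S ↔ (R ∧ R)) = ⊥ ∧ ½ = ½
They differ because Ł3 and K3ʷ treat ½ differently under the binary connectives.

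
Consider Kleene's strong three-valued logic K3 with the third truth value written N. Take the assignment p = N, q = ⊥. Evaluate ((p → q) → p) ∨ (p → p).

N

p → q = N → ⊥ = N  [¬N ∨ ⊥]
(p → q) → p = N → N = N
p → p = N → N = N
((p → q) → p) ∨ (p → p) = N ∨ N = N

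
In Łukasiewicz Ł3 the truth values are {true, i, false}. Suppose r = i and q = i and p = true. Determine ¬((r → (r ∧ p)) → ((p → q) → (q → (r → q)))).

r ∧ p = i ∧ true = i
r → (r ∧ p) = i → i = true  [min(1, 1−½+½)]
p → q = true → i = i
r → q = i → i = true
q → (r → q) = i → true = true
(p → q) → (q → (r → q)) = i → true = true
(r → (r ∧ p)) → ((p → q) → (q → (r → q))) = true → true = true
¬((r → (r ∧ p)) → ((p → q) → (q → (r → q)))) = ¬true = false

false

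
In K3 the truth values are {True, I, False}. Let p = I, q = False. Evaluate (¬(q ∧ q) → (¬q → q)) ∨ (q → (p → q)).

True

q ∧ q = False ∧ False = False
¬(q ∧ q) = ¬False = True
¬q = ¬False = True
¬q → q = True → False = False
¬(q ∧ q) → (¬q → q) = True → False = False
p → q = I → False = I  [¬I ∨ False]
q → (p → q) = False → I = True
(¬(q ∧ q) → (¬q → q)) ∨ (q → (p → q)) = False ∨ True = True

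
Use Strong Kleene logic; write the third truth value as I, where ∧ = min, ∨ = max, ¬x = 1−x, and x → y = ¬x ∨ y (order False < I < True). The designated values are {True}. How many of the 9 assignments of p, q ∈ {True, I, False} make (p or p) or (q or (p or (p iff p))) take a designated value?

Of the 9 assignments, 7 give a value in {True}.

7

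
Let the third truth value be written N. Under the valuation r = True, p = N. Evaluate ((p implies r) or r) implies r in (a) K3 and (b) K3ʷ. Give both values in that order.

In K3: p implies r = N implies True = True
(p implies r) or r = True or True = True
((p implies r) or r) implies r = True implies True = True
In K3ʷ: p implies r = N implies True = N  [any arg is the third value ⇒ result is the third value]
(p implies r) or r = N or True = N
((p implies r) or r) implies r = N implies True = N
They differ because K3 and K3ʷ treat N differently under the binary connectives.

True; N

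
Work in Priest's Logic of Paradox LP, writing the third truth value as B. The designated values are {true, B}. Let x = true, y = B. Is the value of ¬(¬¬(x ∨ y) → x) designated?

x ∨ y = true ∨ B = true
¬(x ∨ y) = ¬true = false
¬¬(x ∨ y) = ¬false = true
¬¬(x ∨ y) → x = true → true = true
¬(¬¬(x ∨ y) → x) = ¬true = false
false ∉ {true, B}.

No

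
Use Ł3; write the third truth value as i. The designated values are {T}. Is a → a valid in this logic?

Yes

Every assignment of a over {T, i, F} gives a value in {T}.
In particular, with a=i: a → a = T.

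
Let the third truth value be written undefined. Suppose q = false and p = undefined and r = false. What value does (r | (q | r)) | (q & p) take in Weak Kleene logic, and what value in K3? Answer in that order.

In Weak Kleene logic: q | r = false | false = false
r | (q | r) = false | false = false
q & p = false & undefined = undefined
(r | (q | r)) | (q & p) = false | undefined = undefined
In K3: q | r = false | false = false
r | (q | r) = false | false = false
q & p = false & undefined = false
(r | (q | r)) | (q & p) = false | false = false
They differ because Weak Kleene logic and K3 treat undefined differently under the binary connectives.

undefined; false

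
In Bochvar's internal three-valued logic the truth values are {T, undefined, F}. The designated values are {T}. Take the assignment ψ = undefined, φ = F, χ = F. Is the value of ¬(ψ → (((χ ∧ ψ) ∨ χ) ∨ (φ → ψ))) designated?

No

χ ∧ ψ = F ∧ undefined = undefined
(χ ∧ ψ) ∨ χ = undefined ∨ F = undefined
φ → ψ = F → undefined = undefined
((χ ∧ ψ) ∨ χ) ∨ (φ → ψ) = undefined ∨ undefined = undefined
ψ → (((χ ∧ ψ) ∨ χ) ∨ (φ → ψ)) = undefined → undefined = undefined
¬(ψ → (((χ ∧ ψ) ∨ χ) ∨ (φ → ψ))) = ¬undefined = undefined
undefined ∉ {T}.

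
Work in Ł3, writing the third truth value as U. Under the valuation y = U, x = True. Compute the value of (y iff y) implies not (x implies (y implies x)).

False

y iff y = U iff U = True  [1 − |½−½|]
y implies x = U implies True = True
x implies (y implies x) = True implies True = True
not (x implies (y implies x)) = not True = False
(y iff y) implies not (x implies (y implies x)) = True implies False = False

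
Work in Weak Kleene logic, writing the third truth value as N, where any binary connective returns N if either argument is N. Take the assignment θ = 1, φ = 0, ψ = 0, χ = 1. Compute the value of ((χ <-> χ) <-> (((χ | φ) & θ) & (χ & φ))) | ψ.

0

χ <-> χ = 1 <-> 1 = 1
χ | φ = 1 | 0 = 1
(χ | φ) & θ = 1 & 1 = 1
χ & φ = 1 & 0 = 0
((χ | φ) & θ) & (χ & φ) = 1 & 0 = 0
(χ <-> χ) <-> (((χ | φ) & θ) & (χ & φ)) = 1 <-> 0 = 0
((χ <-> χ) <-> (((χ | φ) & θ) & (χ & φ))) | ψ = 0 | 0 = 0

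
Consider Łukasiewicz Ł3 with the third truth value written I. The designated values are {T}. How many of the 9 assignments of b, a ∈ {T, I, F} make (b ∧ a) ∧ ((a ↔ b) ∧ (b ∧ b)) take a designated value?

1

Designated under: (b=T, a=T).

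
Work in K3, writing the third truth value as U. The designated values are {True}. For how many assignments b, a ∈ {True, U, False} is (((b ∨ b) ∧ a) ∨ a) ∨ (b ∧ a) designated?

Designated under: (b=True, a=True); (b=U, a=True); (b=False, a=True).

3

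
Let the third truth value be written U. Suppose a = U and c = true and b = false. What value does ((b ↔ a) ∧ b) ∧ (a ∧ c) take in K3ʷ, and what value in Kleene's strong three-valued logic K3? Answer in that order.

U; false

In K3ʷ: b ↔ a = false ↔ U = U
(b ↔ a) ∧ b = U ∧ false = U
a ∧ c = U ∧ true = U
((b ↔ a) ∧ b) ∧ (a ∧ c) = U ∧ U = U
In Kleene's strong three-valued logic K3: b ↔ a = false ↔ U = U
(b ↔ a) ∧ b = U ∧ false = false
a ∧ c = U ∧ true = U
((b ↔ a) ∧ b) ∧ (a ∧ c) = false ∧ U = false
They differ because K3ʷ and Kleene's strong three-valued logic K3 treat U differently under the binary connectives.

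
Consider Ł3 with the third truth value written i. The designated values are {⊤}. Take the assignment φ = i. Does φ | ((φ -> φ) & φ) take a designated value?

φ -> φ = i -> i = ⊤  [min(1, 1−½+½)]
(φ -> φ) & φ = ⊤ & i = i
φ | ((φ -> φ) & φ) = i | i = i
i ∉ {⊤}.

No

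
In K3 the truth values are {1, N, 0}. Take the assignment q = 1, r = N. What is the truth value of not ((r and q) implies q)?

0

r and q = N and 1 = N
(r and q) implies q = N implies 1 = 1  [not N or 1]
not ((r and q) implies q) = not 1 = 0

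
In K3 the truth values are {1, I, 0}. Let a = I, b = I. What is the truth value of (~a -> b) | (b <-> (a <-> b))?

I

~a = ~I = I
~a -> b = I -> I = I  [~I | I]
a <-> b = I <-> I = I
b <-> (a <-> b) = I <-> I = I
(~a -> b) | (b <-> (a <-> b)) = I | I = I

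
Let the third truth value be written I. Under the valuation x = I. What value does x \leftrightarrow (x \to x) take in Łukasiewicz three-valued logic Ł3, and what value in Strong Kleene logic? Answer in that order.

I; I

In Łukasiewicz three-valued logic Ł3: x \to x = I \to I = True  [min(1, 1−½+½)]
x \leftrightarrow (x \to x) = I \leftrightarrow True = I
In Strong Kleene logic: x \to x = I \to I = I  [\lnot I \lor I]
x \leftrightarrow (x \to x) = I \leftrightarrow I = I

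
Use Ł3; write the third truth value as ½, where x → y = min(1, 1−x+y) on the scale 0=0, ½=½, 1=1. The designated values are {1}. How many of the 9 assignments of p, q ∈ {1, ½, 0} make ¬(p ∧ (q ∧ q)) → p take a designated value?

Of the 9 assignments, 5 give a value in {1}.

5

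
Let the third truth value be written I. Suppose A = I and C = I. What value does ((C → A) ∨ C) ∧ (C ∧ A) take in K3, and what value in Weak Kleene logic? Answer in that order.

I; I

In K3: C → A = I → I = I  [¬I ∨ I]
(C → A) ∨ C = I ∨ I = I
C ∧ A = I ∧ I = I
((C → A) ∨ C) ∧ (C ∧ A) = I ∧ I = I
In Weak Kleene logic: C → A = I → I = I  [any arg is the third value ⇒ result is the third value]
(C → A) ∨ C = I ∨ I = I
C ∧ A = I ∧ I = I
((C → A) ∨ C) ∧ (C ∧ A) = I ∧ I = I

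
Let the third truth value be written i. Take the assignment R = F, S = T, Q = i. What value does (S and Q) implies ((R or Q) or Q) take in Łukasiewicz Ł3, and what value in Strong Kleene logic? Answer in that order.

In Łukasiewicz Ł3: S and Q = T and i = i
R or Q = F or i = i
(R or Q) or Q = i or i = i
(S and Q) implies ((R or Q) or Q) = i implies i = T  [min(1, 1−½+½)]
In Strong Kleene logic: S and Q = T and i = i
R or Q = F or i = i
(R or Q) or Q = i or i = i
(S and Q) implies ((R or Q) or Q) = i implies i = i  [not i or i]
They differ because Łukasiewicz Ł3 and Strong Kleene logic treat i differently under implication.

T; i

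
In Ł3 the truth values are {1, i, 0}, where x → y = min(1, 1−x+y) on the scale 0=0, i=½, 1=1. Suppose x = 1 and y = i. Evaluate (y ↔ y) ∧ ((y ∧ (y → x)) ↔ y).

1

y ↔ y = i ↔ i = 1  [1 − |½−½|]
y → x = i → 1 = 1
y ∧ (y → x) = i ∧ 1 = i
(y ∧ (y → x)) ↔ y = i ↔ i = 1
(y ↔ y) ∧ ((y ∧ (y → x)) ↔ y) = 1 ∧ 1 = 1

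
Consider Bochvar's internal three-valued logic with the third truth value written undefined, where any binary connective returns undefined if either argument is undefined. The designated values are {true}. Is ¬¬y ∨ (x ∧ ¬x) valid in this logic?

No

Countermodel: y=true, x=undefined gives undefined, which is not designated.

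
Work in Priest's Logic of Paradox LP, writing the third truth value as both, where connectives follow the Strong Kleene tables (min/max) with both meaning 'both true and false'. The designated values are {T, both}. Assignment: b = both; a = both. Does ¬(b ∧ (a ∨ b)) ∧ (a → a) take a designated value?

a ∨ b = both ∨ both = both
b ∧ (a ∨ b) = both ∧ both = both
¬(b ∧ (a ∨ b)) = ¬both = both
a → a = both → both = both  [¬both ∨ both]
¬(b ∧ (a ∨ b)) ∧ (a → a) = both ∧ both = both
both ∈ {T, both}.

Yes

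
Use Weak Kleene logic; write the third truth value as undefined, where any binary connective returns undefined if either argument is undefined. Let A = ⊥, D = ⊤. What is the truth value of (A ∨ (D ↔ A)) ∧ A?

D ↔ A = ⊤ ↔ ⊥ = ⊥
A ∨ (D ↔ A) = ⊥ ∨ ⊥ = ⊥
(A ∨ (D ↔ A)) ∧ A = ⊥ ∧ ⊥ = ⊥

⊥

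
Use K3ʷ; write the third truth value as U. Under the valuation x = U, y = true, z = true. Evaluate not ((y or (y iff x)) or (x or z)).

y iff x = true iff U = U
y or (y iff x) = true or U = U
x or z = U or true = U
(y or (y iff x)) or (x or z) = U or U = U
not ((y or (y iff x)) or (x or z)) = not U = U

U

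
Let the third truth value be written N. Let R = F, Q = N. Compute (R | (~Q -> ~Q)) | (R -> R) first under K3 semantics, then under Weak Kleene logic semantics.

T; N

In K3: ~Q = ~N = N
~Q = ~N = N
~Q -> ~Q = N -> N = N  [~N | N]
R | (~Q -> ~Q) = F | N = N
R -> R = F -> F = T
(R | (~Q -> ~Q)) | (R -> R) = N | T = T
In Weak Kleene logic: ~Q = ~N = N
~Q = ~N = N
~Q -> ~Q = N -> N = N  [any arg is the third value ⇒ result is the third value]
R | (~Q -> ~Q) = F | N = N
R -> R = F -> F = T
(R | (~Q -> ~Q)) | (R -> R) = N | T = N
They differ because K3 and Weak Kleene logic treat N differently under the binary connectives.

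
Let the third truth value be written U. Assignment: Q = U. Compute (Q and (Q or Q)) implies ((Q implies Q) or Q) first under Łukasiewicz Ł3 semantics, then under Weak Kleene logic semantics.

In Łukasiewicz Ł3: Q or Q = U or U = U
Q and (Q or Q) = U and U = U
Q implies Q = U implies U = 1  [min(1, 1−½+½)]
(Q implies Q) or Q = 1 or U = 1
(Q and (Q or Q)) implies ((Q implies Q) or Q) = U implies 1 = 1
In Weak Kleene logic: Q or Q = U or U = U
Q and (Q or Q) = U and U = U
Q implies Q = U implies U = U
(Q implies Q) or Q = U or U = U
(Q and (Q or Q)) implies ((Q implies Q) or Q) = U implies U = U
They differ because Łukasiewicz Ł3 and Weak Kleene logic treat U differently under the binary connectives.

1; U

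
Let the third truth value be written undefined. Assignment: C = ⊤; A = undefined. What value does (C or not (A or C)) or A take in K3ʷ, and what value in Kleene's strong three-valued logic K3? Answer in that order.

undefined; ⊤

In K3ʷ: A or C = undefined or ⊤ = undefined
not (A or C) = not undefined = undefined
C or not (A or C) = ⊤ or undefined = undefined
(C or not (A or C)) or A = undefined or undefined = undefined
In Kleene's strong three-valued logic K3: A or C = undefined or ⊤ = ⊤
not (A or C) = not ⊤ = ⊥
C or not (A or C) = ⊤ or ⊥ = ⊤
(C or not (A or C)) or A = ⊤ or undefined = ⊤
They differ because K3ʷ and Kleene's strong three-valued logic K3 treat undefined differently under the binary connectives.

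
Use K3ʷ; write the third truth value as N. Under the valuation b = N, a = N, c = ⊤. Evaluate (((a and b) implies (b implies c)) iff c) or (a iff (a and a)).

N

a and b = N and N = N
b implies c = N implies ⊤ = N
(a and b) implies (b implies c) = N implies N = N
((a and b) implies (b implies c)) iff c = N iff ⊤ = N
a and a = N and N = N
a iff (a and a) = N iff N = N
(((a and b) implies (b implies c)) iff c) or (a iff (a and a)) = N or N = N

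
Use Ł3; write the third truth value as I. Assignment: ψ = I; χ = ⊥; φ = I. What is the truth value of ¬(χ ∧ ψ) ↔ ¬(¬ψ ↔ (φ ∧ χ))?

I

χ ∧ ψ = ⊥ ∧ I = ⊥
¬(χ ∧ ψ) = ¬⊥ = ⊤
¬ψ = ¬I = I
φ ∧ χ = I ∧ ⊥ = ⊥
¬ψ ↔ (φ ∧ χ) = I ↔ ⊥ = I  [1 − |½−0|]
¬(¬ψ ↔ (φ ∧ χ)) = ¬I = I
¬(χ ∧ ψ) ↔ ¬(¬ψ ↔ (φ ∧ χ)) = ⊤ ↔ I = I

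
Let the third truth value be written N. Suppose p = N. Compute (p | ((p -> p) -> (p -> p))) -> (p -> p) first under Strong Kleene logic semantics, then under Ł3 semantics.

In Strong Kleene logic: p -> p = N -> N = N
p -> p = N -> N = N
(p -> p) -> (p -> p) = N -> N = N
p | ((p -> p) -> (p -> p)) = N | N = N
p -> p = N -> N = N
(p | ((p -> p) -> (p -> p))) -> (p -> p) = N -> N = N
In Ł3: p -> p = N -> N = 1
p -> p = N -> N = 1
(p -> p) -> (p -> p) = 1 -> 1 = 1
p | ((p -> p) -> (p -> p)) = N | 1 = 1
p -> p = N -> N = 1
(p | ((p -> p) -> (p -> p))) -> (p -> p) = 1 -> 1 = 1
They differ because Strong Kleene logic and Ł3 treat N differently under implication.

N; 1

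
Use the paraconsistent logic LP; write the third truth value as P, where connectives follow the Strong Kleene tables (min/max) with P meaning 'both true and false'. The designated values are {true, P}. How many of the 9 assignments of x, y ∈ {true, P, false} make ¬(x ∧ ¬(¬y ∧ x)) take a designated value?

Of the 9 assignments, 8 give a value in {true, P}.

8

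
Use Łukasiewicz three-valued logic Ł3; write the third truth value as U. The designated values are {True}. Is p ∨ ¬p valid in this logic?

No

Countermodel: p=U gives U, which is not designated.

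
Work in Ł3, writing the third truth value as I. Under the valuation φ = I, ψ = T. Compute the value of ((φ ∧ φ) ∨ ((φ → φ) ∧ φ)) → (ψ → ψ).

T

φ ∧ φ = I ∧ I = I
φ → φ = I → I = T  [min(1, 1−½+½)]
(φ → φ) ∧ φ = T ∧ I = I
(φ ∧ φ) ∨ ((φ → φ) ∧ φ) = I ∨ I = I
ψ → ψ = T → T = T
((φ ∧ φ) ∨ ((φ → φ) ∧ φ)) → (ψ → ψ) = I → T = T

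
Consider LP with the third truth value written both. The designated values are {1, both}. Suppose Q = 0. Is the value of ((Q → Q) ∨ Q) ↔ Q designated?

Q → Q = 0 → 0 = 1
(Q → Q) ∨ Q = 1 ∨ 0 = 1
((Q → Q) ∨ Q) ↔ Q = 1 ↔ 0 = 0
0 ∉ {1, both}.

No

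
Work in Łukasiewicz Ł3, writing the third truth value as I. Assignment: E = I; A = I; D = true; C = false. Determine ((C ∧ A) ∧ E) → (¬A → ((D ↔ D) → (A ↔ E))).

C ∧ A = false ∧ I = false
(C ∧ A) ∧ E = false ∧ I = false
¬A = ¬I = I
D ↔ D = true ↔ true = true
A ↔ E = I ↔ I = true  [1 − |½−½|]
(D ↔ D) → (A ↔ E) = true → true = true
¬A → ((D ↔ D) → (A ↔ E)) = I → true = true
((C ∧ A) ∧ E) → (¬A → ((D ↔ D) → (A ↔ E))) = false → true = true

true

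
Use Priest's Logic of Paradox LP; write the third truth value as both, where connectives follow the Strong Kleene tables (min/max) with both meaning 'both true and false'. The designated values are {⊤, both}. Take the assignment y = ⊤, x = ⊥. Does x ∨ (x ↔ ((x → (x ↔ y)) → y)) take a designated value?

x ↔ y = ⊥ ↔ ⊤ = ⊥
x → (x ↔ y) = ⊥ → ⊥ = ⊤
(x → (x ↔ y)) → y = ⊤ → ⊤ = ⊤
x ↔ ((x → (x ↔ y)) → y) = ⊥ ↔ ⊤ = ⊥
x ∨ (x ↔ ((x → (x ↔ y)) → y)) = ⊥ ∨ ⊥ = ⊥
⊥ ∉ {⊤, both}.

No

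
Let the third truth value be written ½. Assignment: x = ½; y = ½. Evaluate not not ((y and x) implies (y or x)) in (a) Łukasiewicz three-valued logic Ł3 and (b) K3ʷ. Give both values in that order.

⊤; ½

In Łukasiewicz three-valued logic Ł3: y and x = ½ and ½ = ½
y or x = ½ or ½ = ½
(y and x) implies (y or x) = ½ implies ½ = ⊤
not ((y and x) implies (y or x)) = not ⊤ = ⊥
not not ((y and x) implies (y or x)) = not ⊥ = ⊤
In K3ʷ: y and x = ½ and ½ = ½
y or x = ½ or ½ = ½
(y and x) implies (y or x) = ½ implies ½ = ½
not ((y and x) implies (y or x)) = not ½ = ½
not not ((y and x) implies (y or x)) = not ½ = ½
They differ because Łukasiewicz three-valued logic Ł3 and K3ʷ treat ½ differently under the binary connectives.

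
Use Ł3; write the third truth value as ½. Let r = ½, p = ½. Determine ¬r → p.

¬r = ¬½ = ½
¬r → p = ½ → ½ = ⊤

⊤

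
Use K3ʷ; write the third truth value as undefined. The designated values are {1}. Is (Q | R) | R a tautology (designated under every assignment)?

No

Countermodel: Q=1, R=undefined gives undefined, which is not designated.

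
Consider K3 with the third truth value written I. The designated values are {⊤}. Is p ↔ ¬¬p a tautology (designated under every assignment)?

No

Countermodel: p=I gives I, which is not designated.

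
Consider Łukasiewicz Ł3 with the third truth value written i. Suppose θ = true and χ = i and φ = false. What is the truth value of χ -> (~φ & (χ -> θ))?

~φ = ~false = true
χ -> θ = i -> true = true  [min(1, 1−½+1)]
~φ & (χ -> θ) = true & true = true
χ -> (~φ & (χ -> θ)) = i -> true = true

true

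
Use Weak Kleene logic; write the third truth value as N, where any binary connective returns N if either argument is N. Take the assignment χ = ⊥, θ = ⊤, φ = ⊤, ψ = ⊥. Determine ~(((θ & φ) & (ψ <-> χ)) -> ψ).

θ & φ = ⊤ & ⊤ = ⊤
ψ <-> χ = ⊥ <-> ⊥ = ⊤
(θ & φ) & (ψ <-> χ) = ⊤ & ⊤ = ⊤
((θ & φ) & (ψ <-> χ)) -> ψ = ⊤ -> ⊥ = ⊥
~(((θ & φ) & (ψ <-> χ)) -> ψ) = ~⊥ = ⊤

⊤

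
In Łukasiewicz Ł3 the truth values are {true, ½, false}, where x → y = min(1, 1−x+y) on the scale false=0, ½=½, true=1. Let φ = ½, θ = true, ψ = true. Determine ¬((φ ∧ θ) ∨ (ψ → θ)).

false

φ ∧ θ = ½ ∧ true = ½
ψ → θ = true → true = true
(φ ∧ θ) ∨ (ψ → θ) = ½ ∨ true = true
¬((φ ∧ θ) ∨ (ψ → θ)) = ¬true = false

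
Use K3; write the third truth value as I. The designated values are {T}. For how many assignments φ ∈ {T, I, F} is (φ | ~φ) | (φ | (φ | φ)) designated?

φ=T: T ✓
φ=I: I ·
φ=F: T ✓

2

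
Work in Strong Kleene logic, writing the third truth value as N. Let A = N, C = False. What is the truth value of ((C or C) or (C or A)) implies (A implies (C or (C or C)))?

N

C or C = False or False = False
C or A = False or N = N
(C or C) or (C or A) = False or N = N
C or C = False or False = False
C or (C or C) = False or False = False
A implies (C or (C or C)) = N implies False = N  [not N or False]
((C or C) or (C or A)) implies (A implies (C or (C or C))) = N implies N = N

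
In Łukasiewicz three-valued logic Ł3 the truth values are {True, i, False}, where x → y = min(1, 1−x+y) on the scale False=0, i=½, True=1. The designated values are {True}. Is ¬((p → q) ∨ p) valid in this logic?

No

Countermodel: p=True, q=True gives False, which is not designated.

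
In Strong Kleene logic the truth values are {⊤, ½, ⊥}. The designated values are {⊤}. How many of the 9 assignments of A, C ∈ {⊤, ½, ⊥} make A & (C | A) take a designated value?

Designated under: (A=⊤, C=⊤); (A=⊤, C=½); (A=⊤, C=⊥).

3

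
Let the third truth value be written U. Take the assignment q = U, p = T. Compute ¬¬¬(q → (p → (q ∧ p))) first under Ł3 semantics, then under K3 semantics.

In Ł3: q ∧ p = U ∧ T = U
p → (q ∧ p) = T → U = U
q → (p → (q ∧ p)) = U → U = T
¬(q → (p → (q ∧ p))) = ¬T = F
¬¬(q → (p → (q ∧ p))) = ¬F = T
¬¬¬(q → (p → (q ∧ p))) = ¬T = F
In K3: q ∧ p = U ∧ T = U
p → (q ∧ p) = T → U = U  [¬T ∨ U]
q → (p → (q ∧ p)) = U → U = U
¬(q → (p → (q ∧ p))) = ¬U = U
¬¬(q → (p → (q ∧ p))) = ¬U = U
¬¬¬(q → (p → (q ∧ p))) = ¬U = U
They differ because Ł3 and K3 treat U differently under implication.

F; U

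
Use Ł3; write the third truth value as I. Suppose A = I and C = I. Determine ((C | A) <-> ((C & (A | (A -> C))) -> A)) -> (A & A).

1

C | A = I | I = I
A -> C = I -> I = 1
A | (A -> C) = I | 1 = 1
C & (A | (A -> C)) = I & 1 = I
(C & (A | (A -> C))) -> A = I -> I = 1
(C | A) <-> ((C & (A | (A -> C))) -> A) = I <-> 1 = I
A & A = I & I = I
((C | A) <-> ((C & (A | (A -> C))) -> A)) -> (A & A) = I -> I = 1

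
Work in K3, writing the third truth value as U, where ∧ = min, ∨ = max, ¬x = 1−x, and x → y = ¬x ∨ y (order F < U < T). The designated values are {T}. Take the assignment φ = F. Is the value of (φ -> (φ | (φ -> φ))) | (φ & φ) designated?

φ -> φ = F -> F = T
φ | (φ -> φ) = F | T = T
φ -> (φ | (φ -> φ)) = F -> T = T
φ & φ = F & F = F
(φ -> (φ | (φ -> φ))) | (φ & φ) = T | F = T
T ∈ {T}.

Yes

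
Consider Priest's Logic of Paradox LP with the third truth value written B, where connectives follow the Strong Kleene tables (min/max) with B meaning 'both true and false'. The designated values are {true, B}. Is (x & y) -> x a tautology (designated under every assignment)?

Yes

Every assignment of x, y over {true, B, false} gives a value in {true, B}.
In particular, with x=B, y=B: (x & y) -> x = B.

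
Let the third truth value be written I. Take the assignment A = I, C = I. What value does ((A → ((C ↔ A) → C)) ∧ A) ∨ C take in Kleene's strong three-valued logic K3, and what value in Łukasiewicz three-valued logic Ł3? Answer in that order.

In Kleene's strong three-valued logic K3: C ↔ A = I ↔ I = I
(C ↔ A) → C = I → I = I  [¬I ∨ I]
A → ((C ↔ A) → C) = I → I = I
(A → ((C ↔ A) → C)) ∧ A = I ∧ I = I
((A → ((C ↔ A) → C)) ∧ A) ∨ C = I ∨ I = I
In Łukasiewicz three-valued logic Ł3: C ↔ A = I ↔ I = 1  [1 − |½−½|]
(C ↔ A) → C = 1 → I = I
A → ((C ↔ A) → C) = I → I = 1
(A → ((C ↔ A) → C)) ∧ A = 1 ∧ I = I
((A → ((C ↔ A) → C)) ∧ A) ∨ C = I ∨ I = I

I; I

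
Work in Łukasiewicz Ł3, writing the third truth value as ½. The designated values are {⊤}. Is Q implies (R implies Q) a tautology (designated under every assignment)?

Every assignment of Q, R over {⊤, ½, ⊥} gives a value in {⊤}.
In particular, with Q=½, R=½: Q implies (R implies Q) = ⊤.

Yes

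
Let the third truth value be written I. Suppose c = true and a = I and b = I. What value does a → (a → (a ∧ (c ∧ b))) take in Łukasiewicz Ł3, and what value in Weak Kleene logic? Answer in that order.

true; I

In Łukasiewicz Ł3: c ∧ b = true ∧ I = I
a ∧ (c ∧ b) = I ∧ I = I
a → (a ∧ (c ∧ b)) = I → I = true  [min(1, 1−½+½)]
a → (a → (a ∧ (c ∧ b))) = I → true = true
In Weak Kleene logic: c ∧ b = true ∧ I = I
a ∧ (c ∧ b) = I ∧ I = I
a → (a ∧ (c ∧ b)) = I → I = I  [any arg is the third value ⇒ result is the third value]
a → (a → (a ∧ (c ∧ b))) = I → I = I
They differ because Łukasiewicz Ł3 and Weak Kleene logic treat I differently under the binary connectives.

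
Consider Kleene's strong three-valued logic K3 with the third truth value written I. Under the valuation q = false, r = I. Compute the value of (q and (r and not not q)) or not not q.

false

not q = not false = true
not not q = not true = false
r and not not q = I and false = false
q and (r and not not q) = false and false = false
not q = not false = true
not not q = not true = false
(q and (r and not not q)) or not not q = false or false = false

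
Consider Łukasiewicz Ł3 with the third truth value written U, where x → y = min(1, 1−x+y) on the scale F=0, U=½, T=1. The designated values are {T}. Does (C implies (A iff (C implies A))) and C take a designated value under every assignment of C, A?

No

Countermodel: C=U, A=T gives U, which is not designated.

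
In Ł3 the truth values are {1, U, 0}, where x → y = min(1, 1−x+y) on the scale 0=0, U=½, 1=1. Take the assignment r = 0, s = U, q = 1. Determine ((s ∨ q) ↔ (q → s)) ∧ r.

0

s ∨ q = U ∨ 1 = 1
q → s = 1 → U = U  [min(1, 1−1+½)]
(s ∨ q) ↔ (q → s) = 1 ↔ U = U
((s ∨ q) ↔ (q → s)) ∧ r = U ∧ 0 = 0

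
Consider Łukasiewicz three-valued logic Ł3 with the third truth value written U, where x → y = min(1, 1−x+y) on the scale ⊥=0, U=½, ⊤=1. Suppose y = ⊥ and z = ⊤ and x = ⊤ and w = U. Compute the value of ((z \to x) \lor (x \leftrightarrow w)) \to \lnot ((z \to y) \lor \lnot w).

z \to x = ⊤ \to ⊤ = ⊤
x \leftrightarrow w = ⊤ \leftrightarrow U = U  [1 − |1−½|]
(z \to x) \lor (x \leftrightarrow w) = ⊤ \lor U = ⊤
z \to y = ⊤ \to ⊥ = ⊥
\lnot w = \lnot U = U
(z \to y) \lor \lnot w = ⊥ \lor U = U
\lnot ((z \to y) \lor \lnot w) = \lnot U = U
((z \to x) \lor (x \leftrightarrow w)) \to \lnot ((z \to y) \lor \lnot w) = ⊤ \to U = U

U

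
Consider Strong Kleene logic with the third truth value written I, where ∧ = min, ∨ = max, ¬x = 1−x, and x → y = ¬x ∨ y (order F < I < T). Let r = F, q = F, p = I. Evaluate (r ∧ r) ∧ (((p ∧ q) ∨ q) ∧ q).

r ∧ r = F ∧ F = F
p ∧ q = I ∧ F = F
(p ∧ q) ∨ q = F ∨ F = F
((p ∧ q) ∨ q) ∧ q = F ∧ F = F
(r ∧ r) ∧ (((p ∧ q) ∨ q) ∧ q) = F ∧ F = F

F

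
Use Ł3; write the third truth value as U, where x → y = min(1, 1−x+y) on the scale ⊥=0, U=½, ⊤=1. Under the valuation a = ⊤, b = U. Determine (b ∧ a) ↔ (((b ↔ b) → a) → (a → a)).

b ∧ a = U ∧ ⊤ = U
b ↔ b = U ↔ U = ⊤
(b ↔ b) → a = ⊤ → ⊤ = ⊤
a → a = ⊤ → ⊤ = ⊤
((b ↔ b) → a) → (a → a) = ⊤ → ⊤ = ⊤
(b ∧ a) ↔ (((b ↔ b) → a) → (a → a)) = U ↔ ⊤ = U

U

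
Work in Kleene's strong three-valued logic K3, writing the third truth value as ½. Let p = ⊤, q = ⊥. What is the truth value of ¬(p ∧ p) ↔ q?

⊤

p ∧ p = ⊤ ∧ ⊤ = ⊤
¬(p ∧ p) = ¬⊤ = ⊥
¬(p ∧ p) ↔ q = ⊥ ↔ ⊥ = ⊤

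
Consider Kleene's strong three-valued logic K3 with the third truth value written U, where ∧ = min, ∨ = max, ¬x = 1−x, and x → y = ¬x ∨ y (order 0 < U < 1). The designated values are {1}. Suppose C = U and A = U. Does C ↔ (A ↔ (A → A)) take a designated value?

A → A = U → U = U  [¬U ∨ U]
A ↔ (A → A) = U ↔ U = U
C ↔ (A ↔ (A → A)) = U ↔ U = U
U ∉ {1}.

No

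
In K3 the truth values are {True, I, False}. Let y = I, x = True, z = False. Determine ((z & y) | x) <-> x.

z & y = False & I = False
(z & y) | x = False | True = True
((z & y) | x) <-> x = True <-> True = True

True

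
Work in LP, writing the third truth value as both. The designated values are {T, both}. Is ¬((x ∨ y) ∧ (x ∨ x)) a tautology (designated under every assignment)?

No

Countermodel: x=T, y=T gives F, which is not designated.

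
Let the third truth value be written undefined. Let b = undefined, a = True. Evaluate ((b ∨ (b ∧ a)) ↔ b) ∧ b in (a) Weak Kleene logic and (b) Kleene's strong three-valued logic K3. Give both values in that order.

In Weak Kleene logic: b ∧ a = undefined ∧ True = undefined
b ∨ (b ∧ a) = undefined ∨ undefined = undefined
(b ∨ (b ∧ a)) ↔ b = undefined ↔ undefined = undefined
((b ∨ (b ∧ a)) ↔ b) ∧ b = undefined ∧ undefined = undefined
In Kleene's strong three-valued logic K3: b ∧ a = undefined ∧ True = undefined
b ∨ (b ∧ a) = undefined ∨ undefined = undefined
(b ∨ (b ∧ a)) ↔ b = undefined ↔ undefined = undefined
((b ∨ (b ∧ a)) ↔ b) ∧ b = undefined ∧ undefined = undefined

undefined; undefined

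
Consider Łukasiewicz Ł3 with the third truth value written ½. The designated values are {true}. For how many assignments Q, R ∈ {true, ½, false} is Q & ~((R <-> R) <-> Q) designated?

Of the 9 assignments, 0 give a value in {true}.

0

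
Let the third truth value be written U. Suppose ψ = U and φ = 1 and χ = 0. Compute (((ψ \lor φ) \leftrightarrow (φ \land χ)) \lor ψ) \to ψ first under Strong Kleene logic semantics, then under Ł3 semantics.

In Strong Kleene logic: ψ \lor φ = U \lor 1 = 1
φ \land χ = 1 \land 0 = 0
(ψ \lor φ) \leftrightarrow (φ \land χ) = 1 \leftrightarrow 0 = 0
((ψ \lor φ) \leftrightarrow (φ \land χ)) \lor ψ = 0 \lor U = U
(((ψ \lor φ) \leftrightarrow (φ \land χ)) \lor ψ) \to ψ = U \to U = U  [\lnot U \lor U]
In Ł3: ψ \lor φ = U \lor 1 = 1
φ \land χ = 1 \land 0 = 0
(ψ \lor φ) \leftrightarrow (φ \land χ) = 1 \leftrightarrow 0 = 0
((ψ \lor φ) \leftrightarrow (φ \land χ)) \lor ψ = 0 \lor U = U
(((ψ \lor φ) \leftrightarrow (φ \land χ)) \lor ψ) \to ψ = U \to U = 1  [min(1, 1−½+½)]
They differ because Strong Kleene logic and Ł3 treat U differently under implication.

U; 1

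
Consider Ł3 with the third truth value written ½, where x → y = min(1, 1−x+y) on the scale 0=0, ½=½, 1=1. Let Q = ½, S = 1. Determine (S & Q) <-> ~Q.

S & Q = 1 & ½ = ½
~Q = ~½ = ½
(S & Q) <-> ~Q = ½ <-> ½ = 1  [1 − |½−½|]

1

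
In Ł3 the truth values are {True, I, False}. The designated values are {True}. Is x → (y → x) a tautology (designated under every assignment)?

Yes

Every assignment of x, y over {True, I, False} gives a value in {True}.
In particular, with x=I, y=I: x → (y → x) = True.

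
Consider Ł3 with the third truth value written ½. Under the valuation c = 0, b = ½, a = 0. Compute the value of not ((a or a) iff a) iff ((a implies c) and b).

½

a or a = 0 or 0 = 0
(a or a) iff a = 0 iff 0 = 1
not ((a or a) iff a) = not 1 = 0
a implies c = 0 implies 0 = 1
(a implies c) and b = 1 and ½ = ½
not ((a or a) iff a) iff ((a implies c) and b) = 0 iff ½ = ½  [1 − |0−½|]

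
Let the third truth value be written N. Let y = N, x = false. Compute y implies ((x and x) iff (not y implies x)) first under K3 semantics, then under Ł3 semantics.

In K3: x and x = false and false = false
not y = not N = N
not y implies x = N implies false = N  [not N or false]
(x and x) iff (not y implies x) = false iff N = N
y implies ((x and x) iff (not y implies x)) = N implies N = N
In Ł3: x and x = false and false = false
not y = not N = N
not y implies x = N implies false = N
(x and x) iff (not y implies x) = false iff N = N
y implies ((x and x) iff (not y implies x)) = N implies N = true
They differ because K3 and Ł3 treat N differently under implication.

N; true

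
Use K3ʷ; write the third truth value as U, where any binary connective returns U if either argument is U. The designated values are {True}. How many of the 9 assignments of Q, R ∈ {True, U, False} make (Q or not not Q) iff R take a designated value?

Designated under: (Q=True, R=True); (Q=False, R=False).

2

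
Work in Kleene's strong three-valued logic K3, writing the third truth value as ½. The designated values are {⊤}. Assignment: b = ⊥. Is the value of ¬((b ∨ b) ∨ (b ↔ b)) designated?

No

b ∨ b = ⊥ ∨ ⊥ = ⊥
b ↔ b = ⊥ ↔ ⊥ = ⊤
(b ∨ b) ∨ (b ↔ b) = ⊥ ∨ ⊤ = ⊤
¬((b ∨ b) ∨ (b ↔ b)) = ¬⊤ = ⊥
⊥ ∉ {⊤}.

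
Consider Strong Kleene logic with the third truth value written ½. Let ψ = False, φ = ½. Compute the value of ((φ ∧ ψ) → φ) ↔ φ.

½

φ ∧ ψ = ½ ∧ False = False
(φ ∧ ψ) → φ = False → ½ = True  [¬False ∨ ½]
((φ ∧ ψ) → φ) ↔ φ = True ↔ ½ = ½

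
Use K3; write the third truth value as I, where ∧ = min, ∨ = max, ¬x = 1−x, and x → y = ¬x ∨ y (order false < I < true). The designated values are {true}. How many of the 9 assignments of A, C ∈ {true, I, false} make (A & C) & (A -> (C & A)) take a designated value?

1

Designated under: (A=true, C=true).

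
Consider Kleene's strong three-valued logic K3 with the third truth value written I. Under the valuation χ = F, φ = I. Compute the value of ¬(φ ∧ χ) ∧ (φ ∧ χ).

φ ∧ χ = I ∧ F = F
¬(φ ∧ χ) = ¬F = T
φ ∧ χ = I ∧ F = F
¬(φ ∧ χ) ∧ (φ ∧ χ) = T ∧ F = F

F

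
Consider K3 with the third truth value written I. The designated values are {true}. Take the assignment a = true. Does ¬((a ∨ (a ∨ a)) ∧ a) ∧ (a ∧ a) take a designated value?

a ∨ a = true ∨ true = true
a ∨ (a ∨ a) = true ∨ true = true
(a ∨ (a ∨ a)) ∧ a = true ∧ true = true
¬((a ∨ (a ∨ a)) ∧ a) = ¬true = false
a ∧ a = true ∧ true = true
¬((a ∨ (a ∨ a)) ∧ a) ∧ (a ∧ a) = false ∧ true = false
false ∉ {true}.

No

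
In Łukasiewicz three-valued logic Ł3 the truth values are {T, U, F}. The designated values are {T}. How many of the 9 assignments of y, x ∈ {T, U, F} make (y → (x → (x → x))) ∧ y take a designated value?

Designated under: (y=T, x=T); (y=T, x=U); (y=T, x=F).

3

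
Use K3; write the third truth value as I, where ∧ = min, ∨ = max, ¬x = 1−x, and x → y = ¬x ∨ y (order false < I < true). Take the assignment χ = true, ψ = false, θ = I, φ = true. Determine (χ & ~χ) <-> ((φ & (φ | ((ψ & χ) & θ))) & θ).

~χ = ~true = false
χ & ~χ = true & false = false
ψ & χ = false & true = false
(ψ & χ) & θ = false & I = false
φ | ((ψ & χ) & θ) = true | false = true
φ & (φ | ((ψ & χ) & θ)) = true & true = true
(φ & (φ | ((ψ & χ) & θ))) & θ = true & I = I
(χ & ~χ) <-> ((φ & (φ | ((ψ & χ) & θ))) & θ) = false <-> I = I

I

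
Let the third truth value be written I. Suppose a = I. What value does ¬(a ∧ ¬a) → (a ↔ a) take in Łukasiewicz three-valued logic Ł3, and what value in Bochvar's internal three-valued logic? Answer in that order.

true; I

In Łukasiewicz three-valued logic Ł3: ¬a = ¬I = I
a ∧ ¬a = I ∧ I = I
¬(a ∧ ¬a) = ¬I = I
a ↔ a = I ↔ I = true  [1 − |½−½|]
¬(a ∧ ¬a) → (a ↔ a) = I → true = true
In Bochvar's internal three-valued logic: ¬a = ¬I = I
a ∧ ¬a = I ∧ I = I
¬(a ∧ ¬a) = ¬I = I
a ↔ a = I ↔ I = I
¬(a ∧ ¬a) → (a ↔ a) = I → I = I  [any arg is the third value ⇒ result is the third value]
They differ because Łukasiewicz three-valued logic Ł3 and Bochvar's internal three-valued logic treat I differently under the binary connectives.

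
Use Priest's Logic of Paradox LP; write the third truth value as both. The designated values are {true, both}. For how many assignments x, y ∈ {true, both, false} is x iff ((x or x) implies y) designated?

5

Of the 9 assignments, 5 give a value in {true, both}.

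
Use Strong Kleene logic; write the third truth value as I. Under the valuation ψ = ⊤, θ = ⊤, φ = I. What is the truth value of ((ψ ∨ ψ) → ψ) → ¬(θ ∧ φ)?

I

ψ ∨ ψ = ⊤ ∨ ⊤ = ⊤
(ψ ∨ ψ) → ψ = ⊤ → ⊤ = ⊤
θ ∧ φ = ⊤ ∧ I = I
¬(θ ∧ φ) = ¬I = I
((ψ ∨ ψ) → ψ) → ¬(θ ∧ φ) = ⊤ → I = I  [¬⊤ ∨ I]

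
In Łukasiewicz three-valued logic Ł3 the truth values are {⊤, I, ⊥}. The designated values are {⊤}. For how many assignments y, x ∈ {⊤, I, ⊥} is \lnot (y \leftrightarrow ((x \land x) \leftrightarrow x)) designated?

Designated under: (y=⊥, x=⊤); (y=⊥, x=I); (y=⊥, x=⊥).

3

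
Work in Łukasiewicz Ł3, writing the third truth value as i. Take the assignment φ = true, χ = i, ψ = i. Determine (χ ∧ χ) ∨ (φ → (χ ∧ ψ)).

i

χ ∧ χ = i ∧ i = i
χ ∧ ψ = i ∧ i = i
φ → (χ ∧ ψ) = true → i = i  [min(1, 1−1+½)]
(χ ∧ χ) ∨ (φ → (χ ∧ ψ)) = i ∨ i = i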